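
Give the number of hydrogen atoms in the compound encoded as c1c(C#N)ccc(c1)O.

Hydrogens are implicit in SMILES; fill each atom to its normal valence:
  4 × C (aromatic): 1 H each → 4
  2 × C (aromatic): no H
  1 × C: no H
  1 × N: no H
  1 × O: 1 H
  Total hydrogens = 5.

5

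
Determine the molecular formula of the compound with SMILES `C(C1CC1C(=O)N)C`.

Heavy atoms from the SMILES: 6 C, 1 N, 1 O.
Implicit hydrogens by atom environment:
  2 × C: 2 H each → 4
  2 × C: 1 H each → 2
  1 × C: 3 H
  1 × C: no H
  1 × N: 2 H
  1 × O: no H
  Total hydrogens = 11.
Molecular formula: C6H11NO

C6H11NO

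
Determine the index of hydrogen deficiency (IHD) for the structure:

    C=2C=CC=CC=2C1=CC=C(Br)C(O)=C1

Molecular formula from the SMILES: C12H9BrO.
DoU = (2C + 2 + N − H − X)/2 = (2·12 + 2 + 0 − 9 − 1)/2 = 16/2 = 8.
(Structurally: 2 ring(s) + 6 π bond(s) = 8.)

8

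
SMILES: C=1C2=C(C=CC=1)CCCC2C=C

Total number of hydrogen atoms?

14

Hydrogens are implicit in SMILES; fill each atom to its normal valence:
  4 × C: 2 H each → 8
  4 × C (aromatic): 1 H each → 4
  2 × C: 1 H each → 2
  2 × C (aromatic): no H
  Total hydrogens = 14.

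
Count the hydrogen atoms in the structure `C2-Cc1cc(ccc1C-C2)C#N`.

Hydrogens are implicit in SMILES; fill each atom to its normal valence:
  4 × C: 2 H each → 8
  3 × C (aromatic): 1 H each → 3
  3 × C (aromatic): no H
  1 × C: no H
  1 × N: no H
  Total hydrogens = 11.

11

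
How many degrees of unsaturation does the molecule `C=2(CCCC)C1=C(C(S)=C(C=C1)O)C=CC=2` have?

7

Molecular formula from the SMILES: C14H16OS.
DoU = (2C + 2 + N − H − X)/2 = (2·14 + 2 + 0 − 16 − 0)/2 = 14/2 = 7.
(Structurally: 2 ring(s) + 5 π bond(s) = 7.)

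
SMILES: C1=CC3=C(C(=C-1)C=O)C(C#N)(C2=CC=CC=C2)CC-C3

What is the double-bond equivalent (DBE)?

12

Molecular formula from the SMILES: C18H15NO.
DoU = (2C + 2 + N − H − X)/2 = (2·18 + 2 + 1 − 15 − 0)/2 = 24/2 = 12.
(Structurally: 3 ring(s) + 9 π bond(s) = 12.)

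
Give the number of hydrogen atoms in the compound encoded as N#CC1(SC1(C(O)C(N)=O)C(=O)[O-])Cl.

4

Hydrogens are implicit in SMILES; fill each atom to its normal valence:
  5 × C: no H
  2 × O: no H
  1 × C: 1 H
  1 × Cl: no H
  1 × N: 2 H
  1 × N: no H
  1 × O: 1 H
  1 × O (charge -1): no H
  1 × S: no H
  Total hydrogens = 4.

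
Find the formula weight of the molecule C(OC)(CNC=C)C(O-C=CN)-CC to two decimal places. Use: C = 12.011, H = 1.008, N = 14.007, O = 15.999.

200.28

Molecular formula: C10H20N2O2.
M = 10×12.011 + 20×1.008 + 2×14.007 + 2×15.999 = 200.28 g/mol.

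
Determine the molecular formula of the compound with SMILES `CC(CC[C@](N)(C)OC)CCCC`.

C11H25NO

Heavy atoms from the SMILES: 11 C, 1 N, 1 O.
Implicit hydrogens by atom environment:
  5 × C: 2 H each → 10
  4 × C: 3 H each → 12
  1 × C: 1 H
  1 × C: no H
  1 × N: 2 H
  1 × O: no H
  Total hydrogens = 25.
Molecular formula: C11H25NO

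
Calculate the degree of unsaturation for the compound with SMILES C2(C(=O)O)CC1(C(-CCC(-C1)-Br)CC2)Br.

Molecular formula from the SMILES: C11H16Br2O2.
DoU = (2C + 2 + N − H − X)/2 = (2·11 + 2 + 0 − 16 − 2)/2 = 6/2 = 3.
(Structurally: 2 ring(s) + 1 π bond(s) = 3.)

3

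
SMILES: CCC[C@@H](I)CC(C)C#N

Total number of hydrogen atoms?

14

Hydrogens are implicit in SMILES; fill each atom to its normal valence:
  3 × C: 2 H each → 6
  2 × C: 3 H each → 6
  2 × C: 1 H each → 2
  1 × C: no H
  1 × I: no H
  1 × N: no H
  Total hydrogens = 14.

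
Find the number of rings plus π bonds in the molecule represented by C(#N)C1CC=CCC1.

Molecular formula from the SMILES: C7H9N.
DoU = (2C + 2 + N − H − X)/2 = (2·7 + 2 + 1 − 9 − 0)/2 = 8/2 = 4.
(Structurally: 1 ring(s) + 3 π bond(s) = 4.)

4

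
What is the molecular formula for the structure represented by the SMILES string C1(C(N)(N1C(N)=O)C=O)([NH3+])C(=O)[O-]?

C5H8N4O4

Heavy atoms from the SMILES: 5 C, 4 N, 4 O.
Implicit hydrogens by atom environment:
  4 × C: no H
  3 × O: no H
  2 × N: 2 H each → 4
  1 × C: 1 H
  1 × N (charge +1): 3 H
  1 × N: no H
  1 × O (charge -1): no H
  Total hydrogens = 8.
Molecular formula: C5H8N4O4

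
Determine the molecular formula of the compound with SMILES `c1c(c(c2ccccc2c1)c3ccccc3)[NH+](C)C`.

Heavy atoms from the SMILES: 18 C, 1 N.
Implicit hydrogens by atom environment:
  11 × C (aromatic): 1 H each → 11
  5 × C (aromatic): no H
  2 × C: 3 H each → 6
  1 × N (charge +1): 1 H
  Total hydrogens = 18.
Net charge +1.
Molecular formula: C18H18N+

C18H18N+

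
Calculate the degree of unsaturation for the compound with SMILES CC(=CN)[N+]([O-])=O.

2

Molecular formula from the SMILES: C3H6N2O2.
DoU = (2C + 2 + N − H − X)/2 = (2·3 + 2 + 2 − 6 − 0)/2 = 4/2 = 2.
(Structurally: 0 ring(s) + 2 π bond(s) = 2.)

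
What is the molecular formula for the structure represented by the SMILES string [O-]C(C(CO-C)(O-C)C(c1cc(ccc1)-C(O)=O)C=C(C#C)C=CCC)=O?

Heavy atoms from the SMILES: 21 C, 6 O.
Implicit hydrogens by atom environment:
  5 × C: 1 H each → 5
  5 × C: no H
  4 × C (aromatic): 1 H each → 4
  4 × O: no H
  3 × C: 3 H each → 9
  2 × C: 2 H each → 4
  2 × C (aromatic): no H
  1 × O: 1 H
  1 × O (charge -1): no H
  Total hydrogens = 23.
Net charge -1.
Molecular formula: C21H23O6-

C21H23O6-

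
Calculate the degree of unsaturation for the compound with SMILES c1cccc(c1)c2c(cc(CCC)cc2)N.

8

Molecular formula from the SMILES: C15H17N.
DoU = (2C + 2 + N − H − X)/2 = (2·15 + 2 + 1 − 17 − 0)/2 = 16/2 = 8.
(Structurally: 2 ring(s) + 6 π bond(s) = 8.)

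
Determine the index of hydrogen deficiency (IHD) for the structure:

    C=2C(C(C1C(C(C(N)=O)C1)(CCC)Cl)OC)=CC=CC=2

Molecular formula from the SMILES: C16H22ClNO2.
DoU = (2C + 2 + N − H − X)/2 = (2·16 + 2 + 1 − 22 − 1)/2 = 12/2 = 6.
(Structurally: 2 ring(s) + 4 π bond(s) = 6.)

6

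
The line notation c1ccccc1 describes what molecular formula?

C6H6

Heavy atoms from the SMILES: 6 C.
Implicit hydrogens by atom environment:
  6 × C (aromatic): 1 H each → 6
  Total hydrogens = 6.
Molecular formula: C6H6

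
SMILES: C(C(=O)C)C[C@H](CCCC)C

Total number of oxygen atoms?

The symbol for oxygen appears 1 time in the SMILES.

1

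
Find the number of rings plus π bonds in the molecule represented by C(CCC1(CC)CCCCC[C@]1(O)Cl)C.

Molecular formula from the SMILES: C13H25ClO.
DoU = (2C + 2 + N − H − X)/2 = (2·13 + 2 + 0 − 25 − 1)/2 = 2/2 = 1.
(Structurally: 1 ring(s) + 0 π bond(s) = 1.)

1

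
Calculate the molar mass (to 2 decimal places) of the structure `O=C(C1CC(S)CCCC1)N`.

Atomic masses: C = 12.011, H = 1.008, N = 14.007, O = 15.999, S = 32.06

173.27

Molecular formula: C8H15NOS.
M = 8×12.011 + 15×1.008 + 1×14.007 + 1×15.999 + 1×32.06 = 173.27 g/mol.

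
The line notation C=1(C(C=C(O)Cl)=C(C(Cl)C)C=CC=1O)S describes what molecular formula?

C10H10Cl2O2S

Heavy atoms from the SMILES: 10 C, 2 Cl, 2 O, 1 S.
Implicit hydrogens by atom environment:
  4 × C (aromatic): no H
  2 × C (aromatic): 1 H each → 2
  2 × C: 1 H each → 2
  2 × Cl: no H
  2 × O: 1 H each → 2
  1 × C: 3 H
  1 × C: no H
  1 × S: 1 H
  Total hydrogens = 10.
Molecular formula: C10H10Cl2O2S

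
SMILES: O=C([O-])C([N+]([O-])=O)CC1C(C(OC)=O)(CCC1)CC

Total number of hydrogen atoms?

Hydrogens are implicit in SMILES; fill each atom to its normal valence:
  5 × C: 2 H each → 10
  4 × O: no H
  3 × C: no H
  2 × C: 3 H each → 6
  2 × C: 1 H each → 2
  2 × O (charge -1): no H
  1 × N (charge +1): no H
  Total hydrogens = 18.

18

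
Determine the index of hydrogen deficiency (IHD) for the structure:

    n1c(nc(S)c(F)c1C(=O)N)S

Molecular formula from the SMILES: C5H4FN3OS2.
DoU = (2C + 2 + N − H − X)/2 = (2·5 + 2 + 3 − 4 − 1)/2 = 10/2 = 5.
(Structurally: 1 ring(s) + 4 π bond(s) = 5.)

5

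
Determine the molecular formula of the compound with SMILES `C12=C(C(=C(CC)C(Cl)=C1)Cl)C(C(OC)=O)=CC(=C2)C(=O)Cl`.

C15H11Cl3O3

Heavy atoms from the SMILES: 15 C, 3 Cl, 3 O.
Implicit hydrogens by atom environment:
  7 × C (aromatic): no H
  3 × C (aromatic): 1 H each → 3
  3 × Cl: no H
  3 × O: no H
  2 × C: 3 H each → 6
  2 × C: no H
  1 × C: 2 H
  Total hydrogens = 11.
Molecular formula: C15H11Cl3O3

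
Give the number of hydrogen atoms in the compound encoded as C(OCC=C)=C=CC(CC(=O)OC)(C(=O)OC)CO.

Hydrogens are implicit in SMILES; fill each atom to its normal valence:
  5 × O: no H
  4 × C: 2 H each → 8
  4 × C: no H
  3 × C: 1 H each → 3
  2 × C: 3 H each → 6
  1 × O: 1 H
  Total hydrogens = 18.

18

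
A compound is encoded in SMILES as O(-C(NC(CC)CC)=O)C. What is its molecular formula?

Heavy atoms from the SMILES: 7 C, 1 N, 2 O.
Implicit hydrogens by atom environment:
  3 × C: 3 H each → 9
  2 × C: 2 H each → 4
  2 × O: no H
  1 × C: 1 H
  1 × C: no H
  1 × N: 1 H
  Total hydrogens = 15.
Molecular formula: C7H15NO2

C7H15NO2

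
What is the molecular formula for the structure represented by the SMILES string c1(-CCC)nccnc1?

C7H10N2

Heavy atoms from the SMILES: 7 C, 2 N.
Implicit hydrogens by atom environment:
  3 × C (aromatic): 1 H each → 3
  2 × C: 2 H each → 4
  2 × N (aromatic): no H
  1 × C: 3 H
  1 × C (aromatic): no H
  Total hydrogens = 10.
Molecular formula: C7H10N2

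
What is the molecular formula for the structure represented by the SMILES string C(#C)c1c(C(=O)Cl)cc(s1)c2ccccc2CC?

Heavy atoms from the SMILES: 15 C, 1 Cl, 1 O, 1 S.
Implicit hydrogens by atom environment:
  5 × C (aromatic): 1 H each → 5
  5 × C (aromatic): no H
  2 × C: no H
  1 × C: 3 H
  1 × C: 2 H
  1 × C: 1 H
  1 × Cl: no H
  1 × O: no H
  1 × S (aromatic): no H
  Total hydrogens = 11.
Molecular formula: C15H11ClOS

C15H11ClOS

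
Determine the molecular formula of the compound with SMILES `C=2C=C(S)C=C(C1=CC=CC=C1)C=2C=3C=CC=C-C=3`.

Heavy atoms from the SMILES: 18 C, 1 S.
Implicit hydrogens by atom environment:
  13 × C (aromatic): 1 H each → 13
  5 × C (aromatic): no H
  1 × S: 1 H
  Total hydrogens = 14.
Molecular formula: C18H14S

C18H14S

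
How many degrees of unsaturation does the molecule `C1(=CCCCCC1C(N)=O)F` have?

3

Molecular formula from the SMILES: C8H12FNO.
DoU = (2C + 2 + N − H − X)/2 = (2·8 + 2 + 1 − 12 − 1)/2 = 6/2 = 3.
(Structurally: 1 ring(s) + 2 π bond(s) = 3.)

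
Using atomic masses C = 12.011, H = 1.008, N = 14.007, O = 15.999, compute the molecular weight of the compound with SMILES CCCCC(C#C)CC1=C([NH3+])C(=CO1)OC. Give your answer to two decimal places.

222.31

Molecular formula: C13H20NO2+.
M = 13×12.011 + 20×1.008 + 1×14.007 + 2×15.999 = 222.31 g/mol.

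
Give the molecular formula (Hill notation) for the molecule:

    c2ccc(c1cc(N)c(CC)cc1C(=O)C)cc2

Heavy atoms from the SMILES: 16 C, 1 N, 1 O.
Implicit hydrogens by atom environment:
  7 × C (aromatic): 1 H each → 7
  5 × C (aromatic): no H
  2 × C: 3 H each → 6
  1 × C: 2 H
  1 × C: no H
  1 × N: 2 H
  1 × O: no H
  Total hydrogens = 17.
Molecular formula: C16H17NO

C16H17NO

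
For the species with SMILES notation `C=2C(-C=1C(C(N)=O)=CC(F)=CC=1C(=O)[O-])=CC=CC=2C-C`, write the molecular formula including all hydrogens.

C16H13FNO3-

Heavy atoms from the SMILES: 16 C, 1 F, 1 N, 3 O.
Implicit hydrogens by atom environment:
  6 × C (aromatic): 1 H each → 6
  6 × C (aromatic): no H
  2 × C: no H
  2 × O: no H
  1 × C: 3 H
  1 × C: 2 H
  1 × F: no H
  1 × N: 2 H
  1 × O (charge -1): no H
  Total hydrogens = 13.
Net charge -1.
Molecular formula: C16H13FNO3-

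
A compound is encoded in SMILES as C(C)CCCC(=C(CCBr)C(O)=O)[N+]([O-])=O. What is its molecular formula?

C10H16BrNO4

Heavy atoms from the SMILES: 1 Br, 10 C, 1 N, 4 O.
Implicit hydrogens by atom environment:
  6 × C: 2 H each → 12
  3 × C: no H
  2 × O: no H
  1 × Br: no H
  1 × C: 3 H
  1 × N (charge +1): no H
  1 × O: 1 H
  1 × O (charge -1): no H
  Total hydrogens = 16.
Molecular formula: C10H16BrNO4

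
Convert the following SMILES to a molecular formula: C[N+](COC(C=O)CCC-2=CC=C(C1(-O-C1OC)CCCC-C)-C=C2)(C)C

C22H36NO4+

Heavy atoms from the SMILES: 22 C, 1 N, 4 O.
Implicit hydrogens by atom environment:
  7 × C: 2 H each → 14
  5 × C: 3 H each → 15
  4 × C (aromatic): 1 H each → 4
  4 × O: no H
  3 × C: 1 H each → 3
  2 × C (aromatic): no H
  1 × C: no H
  1 × N (charge +1): no H
  Total hydrogens = 36.
Net charge +1.
Molecular formula: C22H36NO4+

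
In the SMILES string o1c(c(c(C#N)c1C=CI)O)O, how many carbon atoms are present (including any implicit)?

7

The symbol for carbon appears 7 times in the SMILES. Lowercase c denotes aromatic carbon and counts toward C.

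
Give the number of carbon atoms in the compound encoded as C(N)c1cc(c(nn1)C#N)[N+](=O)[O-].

6

The symbol for carbon appears 6 times in the SMILES. Lowercase c denotes aromatic carbon and counts toward C.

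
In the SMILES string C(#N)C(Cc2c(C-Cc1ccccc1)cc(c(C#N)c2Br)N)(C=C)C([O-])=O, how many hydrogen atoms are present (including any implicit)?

Hydrogens are implicit in SMILES; fill each atom to its normal valence:
  6 × C (aromatic): 1 H each → 6
  6 × C (aromatic): no H
  4 × C: 2 H each → 8
  4 × C: no H
  2 × N: no H
  1 × Br: no H
  1 × C: 1 H
  1 × N: 2 H
  1 × O: no H
  1 × O (charge -1): no H
  Total hydrogens = 17.

17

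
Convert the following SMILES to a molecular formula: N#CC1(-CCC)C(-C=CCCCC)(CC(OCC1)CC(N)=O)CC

Heavy atoms from the SMILES: 20 C, 2 N, 2 O.
Implicit hydrogens by atom environment:
  10 × C: 2 H each → 20
  4 × C: no H
  3 × C: 3 H each → 9
  3 × C: 1 H each → 3
  2 × O: no H
  1 × N: 2 H
  1 × N: no H
  Total hydrogens = 34.
Molecular formula: C20H34N2O2

C20H34N2O2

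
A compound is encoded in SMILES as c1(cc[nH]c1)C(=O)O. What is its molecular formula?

C5H5NO2

Heavy atoms from the SMILES: 5 C, 1 N, 2 O.
Implicit hydrogens by atom environment:
  3 × C (aromatic): 1 H each → 3
  1 × C (aromatic): no H
  1 × C: no H
  1 × N (aromatic): 1 H
  1 × O: 1 H
  1 × O: no H
  Total hydrogens = 5.
Molecular formula: C5H5NO2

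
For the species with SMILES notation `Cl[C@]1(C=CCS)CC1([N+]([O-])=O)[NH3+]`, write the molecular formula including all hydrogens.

Heavy atoms from the SMILES: 6 C, 1 Cl, 2 N, 2 O, 1 S.
Implicit hydrogens by atom environment:
  2 × C: 2 H each → 4
  2 × C: 1 H each → 2
  2 × C: no H
  1 × Cl: no H
  1 × N (charge +1): 3 H
  1 × N (charge +1): no H
  1 × O: no H
  1 × O (charge -1): no H
  1 × S: 1 H
  Total hydrogens = 10.
Net charge +1.
Molecular formula: C6H10ClN2O2S+

C6H10ClN2O2S+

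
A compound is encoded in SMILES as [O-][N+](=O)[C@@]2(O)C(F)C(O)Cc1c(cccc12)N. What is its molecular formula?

Heavy atoms from the SMILES: 10 C, 1 F, 2 N, 4 O.
Implicit hydrogens by atom environment:
  3 × C (aromatic): 1 H each → 3
  3 × C (aromatic): no H
  2 × C: 1 H each → 2
  2 × O: 1 H each → 2
  1 × C: 2 H
  1 × C: no H
  1 × F: no H
  1 × N: 2 H
  1 × N (charge +1): no H
  1 × O: no H
  1 × O (charge -1): no H
  Total hydrogens = 11.
Molecular formula: C10H11FN2O4

C10H11FN2O4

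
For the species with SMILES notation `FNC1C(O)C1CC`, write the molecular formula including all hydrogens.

C5H10FNO

Heavy atoms from the SMILES: 5 C, 1 F, 1 N, 1 O.
Implicit hydrogens by atom environment:
  3 × C: 1 H each → 3
  1 × C: 3 H
  1 × C: 2 H
  1 × F: no H
  1 × N: 1 H
  1 × O: 1 H
  Total hydrogens = 10.
Molecular formula: C5H10FNO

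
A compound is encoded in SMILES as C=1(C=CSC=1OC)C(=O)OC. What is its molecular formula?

Heavy atoms from the SMILES: 7 C, 3 O, 1 S.
Implicit hydrogens by atom environment:
  3 × O: no H
  2 × C: 3 H each → 6
  2 × C (aromatic): 1 H each → 2
  2 × C (aromatic): no H
  1 × C: no H
  1 × S (aromatic): no H
  Total hydrogens = 8.
Molecular formula: C7H8O3S

C7H8O3S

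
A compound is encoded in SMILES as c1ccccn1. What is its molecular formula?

Heavy atoms from the SMILES: 5 C, 1 N.
Implicit hydrogens by atom environment:
  5 × C (aromatic): 1 H each → 5
  1 × N (aromatic): no H
  Total hydrogens = 5.
Molecular formula: C5H5N

C5H5N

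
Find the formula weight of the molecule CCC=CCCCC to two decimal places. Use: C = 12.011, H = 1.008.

Molecular formula: C8H16.
M = 8×12.011 + 16×1.008 = 112.22 g/mol.

112.22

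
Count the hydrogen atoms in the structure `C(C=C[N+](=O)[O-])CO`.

7

Hydrogens are implicit in SMILES; fill each atom to its normal valence:
  2 × C: 2 H each → 4
  2 × C: 1 H each → 2
  1 × N (charge +1): no H
  1 × O: 1 H
  1 × O: no H
  1 × O (charge -1): no H
  Total hydrogens = 7.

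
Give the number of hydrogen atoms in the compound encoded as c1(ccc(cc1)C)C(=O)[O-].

Hydrogens are implicit in SMILES; fill each atom to its normal valence:
  4 × C (aromatic): 1 H each → 4
  2 × C (aromatic): no H
  1 × C: 3 H
  1 × C: no H
  1 × O: no H
  1 × O (charge -1): no H
  Total hydrogens = 7.

7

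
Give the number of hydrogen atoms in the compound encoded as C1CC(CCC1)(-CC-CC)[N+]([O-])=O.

Hydrogens are implicit in SMILES; fill each atom to its normal valence:
  8 × C: 2 H each → 16
  1 × C: 3 H
  1 × C: no H
  1 × N (charge +1): no H
  1 × O: no H
  1 × O (charge -1): no H
  Total hydrogens = 19.

19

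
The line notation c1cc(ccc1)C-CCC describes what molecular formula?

Heavy atoms from the SMILES: 10 C.
Implicit hydrogens by atom environment:
  5 × C (aromatic): 1 H each → 5
  3 × C: 2 H each → 6
  1 × C: 3 H
  1 × C (aromatic): no H
  Total hydrogens = 14.
Molecular formula: C10H14

C10H14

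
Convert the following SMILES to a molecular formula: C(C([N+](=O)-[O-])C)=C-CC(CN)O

Heavy atoms from the SMILES: 7 C, 2 N, 3 O.
Implicit hydrogens by atom environment:
  4 × C: 1 H each → 4
  2 × C: 2 H each → 4
  1 × C: 3 H
  1 × N: 2 H
  1 × N (charge +1): no H
  1 × O: 1 H
  1 × O: no H
  1 × O (charge -1): no H
  Total hydrogens = 14.
Molecular formula: C7H14N2O3

C7H14N2O3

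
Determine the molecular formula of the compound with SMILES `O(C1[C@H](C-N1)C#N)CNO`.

C5H9N3O2

Heavy atoms from the SMILES: 5 C, 3 N, 2 O.
Implicit hydrogens by atom environment:
  2 × C: 2 H each → 4
  2 × C: 1 H each → 2
  2 × N: 1 H each → 2
  1 × C: no H
  1 × N: no H
  1 × O: 1 H
  1 × O: no H
  Total hydrogens = 9.
Molecular formula: C5H9N3O2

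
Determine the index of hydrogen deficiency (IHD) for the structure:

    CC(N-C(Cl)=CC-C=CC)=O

Molecular formula from the SMILES: C8H12ClNO.
DoU = (2C + 2 + N − H − X)/2 = (2·8 + 2 + 1 − 12 − 1)/2 = 6/2 = 3.
(Structurally: 0 ring(s) + 3 π bond(s) = 3.)

3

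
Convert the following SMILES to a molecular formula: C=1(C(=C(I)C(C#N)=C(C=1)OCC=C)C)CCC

Heavy atoms from the SMILES: 14 C, 1 I, 1 N, 1 O.
Implicit hydrogens by atom environment:
  5 × C (aromatic): no H
  4 × C: 2 H each → 8
  2 × C: 3 H each → 6
  1 × C (aromatic): 1 H
  1 × C: 1 H
  1 × C: no H
  1 × I: no H
  1 × N: no H
  1 × O: no H
  Total hydrogens = 16.
Molecular formula: C14H16INO

C14H16INO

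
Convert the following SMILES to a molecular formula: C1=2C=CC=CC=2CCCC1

Heavy atoms from the SMILES: 10 C.
Implicit hydrogens by atom environment:
  4 × C: 2 H each → 8
  4 × C (aromatic): 1 H each → 4
  2 × C (aromatic): no H
  Total hydrogens = 12.
Molecular formula: C10H12

C10H12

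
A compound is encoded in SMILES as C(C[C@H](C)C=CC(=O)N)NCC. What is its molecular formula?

Heavy atoms from the SMILES: 9 C, 2 N, 1 O.
Implicit hydrogens by atom environment:
  3 × C: 2 H each → 6
  3 × C: 1 H each → 3
  2 × C: 3 H each → 6
  1 × C: no H
  1 × N: 2 H
  1 × N: 1 H
  1 × O: no H
  Total hydrogens = 18.
Molecular formula: C9H18N2O

C9H18N2O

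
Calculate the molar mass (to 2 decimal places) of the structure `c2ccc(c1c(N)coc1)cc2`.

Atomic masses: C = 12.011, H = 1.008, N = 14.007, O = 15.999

159.19

Molecular formula: C10H9NO.
M = 10×12.011 + 9×1.008 + 1×14.007 + 1×15.999 = 159.19 g/mol.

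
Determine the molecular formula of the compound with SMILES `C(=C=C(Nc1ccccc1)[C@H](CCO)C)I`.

C13H16INO

Heavy atoms from the SMILES: 13 C, 1 I, 1 N, 1 O.
Implicit hydrogens by atom environment:
  5 × C (aromatic): 1 H each → 5
  2 × C: 2 H each → 4
  2 × C: 1 H each → 2
  2 × C: no H
  1 × C: 3 H
  1 × C (aromatic): no H
  1 × I: no H
  1 × N: 1 H
  1 × O: 1 H
  Total hydrogens = 16.
Molecular formula: C13H16INO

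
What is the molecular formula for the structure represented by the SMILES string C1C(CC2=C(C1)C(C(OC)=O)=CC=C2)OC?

Heavy atoms from the SMILES: 13 C, 3 O.
Implicit hydrogens by atom environment:
  3 × C: 2 H each → 6
  3 × C (aromatic): 1 H each → 3
  3 × C (aromatic): no H
  3 × O: no H
  2 × C: 3 H each → 6
  1 × C: 1 H
  1 × C: no H
  Total hydrogens = 16.
Molecular formula: C13H16O3

C13H16O3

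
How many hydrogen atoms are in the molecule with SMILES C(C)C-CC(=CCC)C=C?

Hydrogens are implicit in SMILES; fill each atom to its normal valence:
  5 × C: 2 H each → 10
  2 × C: 3 H each → 6
  2 × C: 1 H each → 2
  1 × C: no H
  Total hydrogens = 18.

18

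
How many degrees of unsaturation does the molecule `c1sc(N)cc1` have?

Molecular formula from the SMILES: C4H5NS.
DoU = (2C + 2 + N − H − X)/2 = (2·4 + 2 + 1 − 5 − 0)/2 = 6/2 = 3.
(Structurally: 1 ring(s) + 2 π bond(s) = 3.)

3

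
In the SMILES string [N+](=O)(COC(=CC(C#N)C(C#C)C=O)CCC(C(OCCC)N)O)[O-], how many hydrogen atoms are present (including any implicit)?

Hydrogens are implicit in SMILES; fill each atom to its normal valence:
  7 × C: 1 H each → 7
  5 × C: 2 H each → 10
  4 × O: no H
  3 × C: no H
  1 × C: 3 H
  1 × N: 2 H
  1 × N: no H
  1 × N (charge +1): no H
  1 × O: 1 H
  1 × O (charge -1): no H
  Total hydrogens = 23.

23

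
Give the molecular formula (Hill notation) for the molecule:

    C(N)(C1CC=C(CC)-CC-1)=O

C9H15NO

Heavy atoms from the SMILES: 9 C, 1 N, 1 O.
Implicit hydrogens by atom environment:
  4 × C: 2 H each → 8
  2 × C: 1 H each → 2
  2 × C: no H
  1 × C: 3 H
  1 × N: 2 H
  1 × O: no H
  Total hydrogens = 15.
Molecular formula: C9H15NO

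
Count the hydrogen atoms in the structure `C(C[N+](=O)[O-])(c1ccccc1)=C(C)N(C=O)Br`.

11

Hydrogens are implicit in SMILES; fill each atom to its normal valence:
  5 × C (aromatic): 1 H each → 5
  2 × C: no H
  2 × O: no H
  1 × Br: no H
  1 × C: 3 H
  1 × C: 2 H
  1 × C: 1 H
  1 × C (aromatic): no H
  1 × N: no H
  1 × N (charge +1): no H
  1 × O (charge -1): no H
  Total hydrogens = 11.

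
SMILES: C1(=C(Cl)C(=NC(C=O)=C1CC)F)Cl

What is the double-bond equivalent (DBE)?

Molecular formula from the SMILES: C8H6Cl2FNO.
DoU = (2C + 2 + N − H − X)/2 = (2·8 + 2 + 1 − 6 − 3)/2 = 10/2 = 5.
(Structurally: 1 ring(s) + 4 π bond(s) = 5.)

5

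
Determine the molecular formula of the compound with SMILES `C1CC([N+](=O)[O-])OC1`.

Heavy atoms from the SMILES: 4 C, 1 N, 3 O.
Implicit hydrogens by atom environment:
  3 × C: 2 H each → 6
  2 × O: no H
  1 × C: 1 H
  1 × N (charge +1): no H
  1 × O (charge -1): no H
  Total hydrogens = 7.
Molecular formula: C4H7NO3

C4H7NO3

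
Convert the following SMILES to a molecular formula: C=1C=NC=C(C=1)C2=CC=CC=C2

Heavy atoms from the SMILES: 11 C, 1 N.
Implicit hydrogens by atom environment:
  9 × C (aromatic): 1 H each → 9
  2 × C (aromatic): no H
  1 × N (aromatic): no H
  Total hydrogens = 9.
Molecular formula: C11H9N

C11H9N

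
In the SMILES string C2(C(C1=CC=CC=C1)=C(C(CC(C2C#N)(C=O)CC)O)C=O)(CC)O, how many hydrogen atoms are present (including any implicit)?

Hydrogens are implicit in SMILES; fill each atom to its normal valence:
  5 × C (aromatic): 1 H each → 5
  5 × C: no H
  4 × C: 1 H each → 4
  3 × C: 2 H each → 6
  2 × C: 3 H each → 6
  2 × O: 1 H each → 2
  2 × O: no H
  1 × C (aromatic): no H
  1 × N: no H
  Total hydrogens = 23.

23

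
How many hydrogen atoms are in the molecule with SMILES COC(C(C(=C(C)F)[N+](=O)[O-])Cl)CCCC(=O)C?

17

Hydrogens are implicit in SMILES; fill each atom to its normal valence:
  3 × C: 3 H each → 9
  3 × C: 2 H each → 6
  3 × C: no H
  3 × O: no H
  2 × C: 1 H each → 2
  1 × Cl: no H
  1 × F: no H
  1 × N (charge +1): no H
  1 × O (charge -1): no H
  Total hydrogens = 17.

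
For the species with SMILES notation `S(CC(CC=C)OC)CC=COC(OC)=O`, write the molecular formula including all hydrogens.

C11H18O4S

Heavy atoms from the SMILES: 11 C, 4 O, 1 S.
Implicit hydrogens by atom environment:
  4 × C: 2 H each → 8
  4 × C: 1 H each → 4
  4 × O: no H
  2 × C: 3 H each → 6
  1 × C: no H
  1 × S: no H
  Total hydrogens = 18.
Molecular formula: C11H18O4S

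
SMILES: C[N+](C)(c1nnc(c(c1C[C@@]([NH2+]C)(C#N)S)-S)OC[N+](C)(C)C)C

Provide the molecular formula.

Heavy atoms from the SMILES: 15 C, 6 N, 1 O, 2 S.
Implicit hydrogens by atom environment:
  7 × C: 3 H each → 21
  4 × C (aromatic): no H
  2 × C: 2 H each → 4
  2 × C: no H
  2 × N (aromatic): no H
  2 × N (charge +1): no H
  2 × S: 1 H each → 2
  1 × N (charge +1): 2 H
  1 × N: no H
  1 × O: no H
  Total hydrogens = 29.
Net charge +3.
Molecular formula: [C15H29N6OS2]3+

[C15H29N6OS2]3+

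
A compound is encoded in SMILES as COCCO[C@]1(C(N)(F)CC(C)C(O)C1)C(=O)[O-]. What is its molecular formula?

C11H19FNO5-

Heavy atoms from the SMILES: 11 C, 1 F, 1 N, 5 O.
Implicit hydrogens by atom environment:
  4 × C: 2 H each → 8
  3 × C: no H
  3 × O: no H
  2 × C: 3 H each → 6
  2 × C: 1 H each → 2
  1 × F: no H
  1 × N: 2 H
  1 × O: 1 H
  1 × O (charge -1): no H
  Total hydrogens = 19.
Net charge -1.
Molecular formula: C11H19FNO5-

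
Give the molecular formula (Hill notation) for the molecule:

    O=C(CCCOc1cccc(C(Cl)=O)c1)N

Heavy atoms from the SMILES: 11 C, 1 Cl, 1 N, 3 O.
Implicit hydrogens by atom environment:
  4 × C (aromatic): 1 H each → 4
  3 × C: 2 H each → 6
  3 × O: no H
  2 × C (aromatic): no H
  2 × C: no H
  1 × Cl: no H
  1 × N: 2 H
  Total hydrogens = 12.
Molecular formula: C11H12ClNO3

C11H12ClNO3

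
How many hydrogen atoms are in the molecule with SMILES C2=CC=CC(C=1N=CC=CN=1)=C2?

8

Hydrogens are implicit in SMILES; fill each atom to its normal valence:
  8 × C (aromatic): 1 H each → 8
  2 × C (aromatic): no H
  2 × N (aromatic): no H
  Total hydrogens = 8.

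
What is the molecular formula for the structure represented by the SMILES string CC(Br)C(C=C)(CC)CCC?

Heavy atoms from the SMILES: 1 Br, 10 C.
Implicit hydrogens by atom environment:
  4 × C: 2 H each → 8
  3 × C: 3 H each → 9
  2 × C: 1 H each → 2
  1 × Br: no H
  1 × C: no H
  Total hydrogens = 19.
Molecular formula: C10H19Br

C10H19Br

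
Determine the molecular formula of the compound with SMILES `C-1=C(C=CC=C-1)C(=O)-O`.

C7H6O2

Heavy atoms from the SMILES: 7 C, 2 O.
Implicit hydrogens by atom environment:
  5 × C (aromatic): 1 H each → 5
  1 × C (aromatic): no H
  1 × C: no H
  1 × O: 1 H
  1 × O: no H
  Total hydrogens = 6.
Molecular formula: C7H6O2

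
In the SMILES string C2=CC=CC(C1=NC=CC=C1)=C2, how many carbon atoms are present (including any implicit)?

11

The symbol for carbon appears 11 times in the SMILES.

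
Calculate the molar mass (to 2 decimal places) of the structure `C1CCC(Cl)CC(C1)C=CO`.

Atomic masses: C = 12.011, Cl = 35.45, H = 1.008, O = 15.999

Molecular formula: C9H15ClO.
M = 9×12.011 + 1×35.45 + 15×1.008 + 1×15.999 = 174.67 g/mol.

174.67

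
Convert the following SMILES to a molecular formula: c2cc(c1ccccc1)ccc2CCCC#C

Heavy atoms from the SMILES: 17 C.
Implicit hydrogens by atom environment:
  9 × C (aromatic): 1 H each → 9
  3 × C: 2 H each → 6
  3 × C (aromatic): no H
  1 × C: 1 H
  1 × C: no H
  Total hydrogens = 16.
Molecular formula: C17H16

C17H16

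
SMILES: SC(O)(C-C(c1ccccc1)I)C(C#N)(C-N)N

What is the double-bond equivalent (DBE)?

Molecular formula from the SMILES: C12H16IN3OS.
DoU = (2C + 2 + N − H − X)/2 = (2·12 + 2 + 3 − 16 − 1)/2 = 12/2 = 6.
(Structurally: 1 ring(s) + 5 π bond(s) = 6.)

6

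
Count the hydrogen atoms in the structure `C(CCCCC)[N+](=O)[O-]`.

Hydrogens are implicit in SMILES; fill each atom to its normal valence:
  5 × C: 2 H each → 10
  1 × C: 3 H
  1 × N (charge +1): no H
  1 × O: no H
  1 × O (charge -1): no H
  Total hydrogens = 13.

13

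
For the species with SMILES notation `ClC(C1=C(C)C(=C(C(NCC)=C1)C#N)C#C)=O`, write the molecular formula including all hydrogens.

Heavy atoms from the SMILES: 13 C, 1 Cl, 2 N, 1 O.
Implicit hydrogens by atom environment:
  5 × C (aromatic): no H
  3 × C: no H
  2 × C: 3 H each → 6
  1 × C: 2 H
  1 × C (aromatic): 1 H
  1 × C: 1 H
  1 × Cl: no H
  1 × N: 1 H
  1 × N: no H
  1 × O: no H
  Total hydrogens = 11.
Molecular formula: C13H11ClN2O

C13H11ClN2O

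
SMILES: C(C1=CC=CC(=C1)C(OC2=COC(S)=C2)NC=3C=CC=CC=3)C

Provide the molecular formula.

C19H19NO2S

Heavy atoms from the SMILES: 19 C, 1 N, 2 O, 1 S.
Implicit hydrogens by atom environment:
  11 × C (aromatic): 1 H each → 11
  5 × C (aromatic): no H
  1 × C: 3 H
  1 × C: 2 H
  1 × C: 1 H
  1 × N: 1 H
  1 × O (aromatic): no H
  1 × O: no H
  1 × S: 1 H
  Total hydrogens = 19.
Molecular formula: C19H19NO2S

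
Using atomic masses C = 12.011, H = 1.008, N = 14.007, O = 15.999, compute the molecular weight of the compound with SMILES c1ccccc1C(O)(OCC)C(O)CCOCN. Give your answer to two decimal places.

Molecular formula: C13H21NO4.
M = 13×12.011 + 21×1.008 + 1×14.007 + 4×15.999 = 255.31 g/mol.

255.31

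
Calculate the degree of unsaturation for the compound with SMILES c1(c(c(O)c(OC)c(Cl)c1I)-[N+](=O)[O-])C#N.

Molecular formula from the SMILES: C8H4ClIN2O4.
DoU = (2C + 2 + N − H − X)/2 = (2·8 + 2 + 2 − 4 − 2)/2 = 14/2 = 7.
(Structurally: 1 ring(s) + 6 π bond(s) = 7.)

7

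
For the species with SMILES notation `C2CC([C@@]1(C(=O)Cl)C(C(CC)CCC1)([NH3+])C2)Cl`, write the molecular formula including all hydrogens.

C13H22Cl2NO+

Heavy atoms from the SMILES: 13 C, 2 Cl, 1 N, 1 O.
Implicit hydrogens by atom environment:
  7 × C: 2 H each → 14
  3 × C: no H
  2 × C: 1 H each → 2
  2 × Cl: no H
  1 × C: 3 H
  1 × N (charge +1): 3 H
  1 × O: no H
  Total hydrogens = 22.
Net charge +1.
Molecular formula: C13H22Cl2NO+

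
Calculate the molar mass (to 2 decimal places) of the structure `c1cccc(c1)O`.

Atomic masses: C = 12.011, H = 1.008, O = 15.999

94.11

Molecular formula: C6H6O.
M = 6×12.011 + 6×1.008 + 1×15.999 = 94.11 g/mol.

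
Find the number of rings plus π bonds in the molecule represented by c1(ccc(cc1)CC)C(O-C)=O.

Molecular formula from the SMILES: C10H12O2.
DoU = (2C + 2 + N − H − X)/2 = (2·10 + 2 + 0 − 12 − 0)/2 = 10/2 = 5.
(Structurally: 1 ring(s) + 4 π bond(s) = 5.)

5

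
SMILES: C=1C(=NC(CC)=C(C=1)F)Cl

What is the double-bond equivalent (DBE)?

4

Molecular formula from the SMILES: C7H7ClFN.
DoU = (2C + 2 + N − H − X)/2 = (2·7 + 2 + 1 − 7 − 2)/2 = 8/2 = 4.
(Structurally: 1 ring(s) + 3 π bond(s) = 4.)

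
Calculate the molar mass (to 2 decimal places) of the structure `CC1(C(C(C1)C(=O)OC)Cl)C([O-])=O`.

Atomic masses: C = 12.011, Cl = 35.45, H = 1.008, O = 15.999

Molecular formula: C8H10ClO4-.
M = 8×12.011 + 1×35.45 + 10×1.008 + 4×15.999 = 205.61 g/mol.

205.61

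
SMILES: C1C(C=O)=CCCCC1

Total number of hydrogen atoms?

12

Hydrogens are implicit in SMILES; fill each atom to its normal valence:
  5 × C: 2 H each → 10
  2 × C: 1 H each → 2
  1 × C: no H
  1 × O: no H
  Total hydrogens = 12.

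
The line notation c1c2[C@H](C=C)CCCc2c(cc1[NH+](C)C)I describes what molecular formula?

Heavy atoms from the SMILES: 14 C, 1 I, 1 N.
Implicit hydrogens by atom environment:
  4 × C: 2 H each → 8
  4 × C (aromatic): no H
  2 × C: 3 H each → 6
  2 × C (aromatic): 1 H each → 2
  2 × C: 1 H each → 2
  1 × I: no H
  1 × N (charge +1): 1 H
  Total hydrogens = 19.
Net charge +1.
Molecular formula: C14H19IN+

C14H19IN+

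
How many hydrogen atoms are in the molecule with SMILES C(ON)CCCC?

Hydrogens are implicit in SMILES; fill each atom to its normal valence:
  4 × C: 2 H each → 8
  1 × C: 3 H
  1 × N: 2 H
  1 × O: no H
  Total hydrogens = 13.

13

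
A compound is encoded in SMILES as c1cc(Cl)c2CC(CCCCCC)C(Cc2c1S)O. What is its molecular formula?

C16H23ClOS

Heavy atoms from the SMILES: 16 C, 1 Cl, 1 O, 1 S.
Implicit hydrogens by atom environment:
  7 × C: 2 H each → 14
  4 × C (aromatic): no H
  2 × C (aromatic): 1 H each → 2
  2 × C: 1 H each → 2
  1 × C: 3 H
  1 × Cl: no H
  1 × O: 1 H
  1 × S: 1 H
  Total hydrogens = 23.
Molecular formula: C16H23ClOS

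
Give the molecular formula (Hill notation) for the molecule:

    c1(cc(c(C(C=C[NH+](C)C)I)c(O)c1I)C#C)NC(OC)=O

C15H17I2N2O3+

Heavy atoms from the SMILES: 15 C, 2 I, 2 N, 3 O.
Implicit hydrogens by atom environment:
  5 × C (aromatic): no H
  4 × C: 1 H each → 4
  3 × C: 3 H each → 9
  2 × C: no H
  2 × I: no H
  2 × O: no H
  1 × C (aromatic): 1 H
  1 × N: 1 H
  1 × N (charge +1): 1 H
  1 × O: 1 H
  Total hydrogens = 17.
Net charge +1.
Molecular formula: C15H17I2N2O3+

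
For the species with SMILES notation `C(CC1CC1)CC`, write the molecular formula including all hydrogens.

Heavy atoms from the SMILES: 7 C.
Implicit hydrogens by atom environment:
  5 × C: 2 H each → 10
  1 × C: 3 H
  1 × C: 1 H
  Total hydrogens = 14.
Molecular formula: C7H14

C7H14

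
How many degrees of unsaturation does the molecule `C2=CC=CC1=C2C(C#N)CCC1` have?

Molecular formula from the SMILES: C11H11N.
DoU = (2C + 2 + N − H − X)/2 = (2·11 + 2 + 1 − 11 − 0)/2 = 14/2 = 7.
(Structurally: 2 ring(s) + 5 π bond(s) = 7.)

7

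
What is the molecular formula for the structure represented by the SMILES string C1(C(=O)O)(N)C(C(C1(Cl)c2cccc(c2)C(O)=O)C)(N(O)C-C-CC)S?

Heavy atoms from the SMILES: 17 C, 1 Cl, 2 N, 5 O, 1 S.
Implicit hydrogens by atom environment:
  5 × C: no H
  4 × C (aromatic): 1 H each → 4
  3 × C: 2 H each → 6
  3 × O: 1 H each → 3
  2 × C: 3 H each → 6
  2 × C (aromatic): no H
  2 × O: no H
  1 × C: 1 H
  1 × Cl: no H
  1 × N: 2 H
  1 × N: no H
  1 × S: 1 H
  Total hydrogens = 23.
Molecular formula: C17H23ClN2O5S

C17H23ClN2O5S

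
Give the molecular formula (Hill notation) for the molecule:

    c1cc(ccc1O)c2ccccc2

C12H10O

Heavy atoms from the SMILES: 12 C, 1 O.
Implicit hydrogens by atom environment:
  9 × C (aromatic): 1 H each → 9
  3 × C (aromatic): no H
  1 × O: 1 H
  Total hydrogens = 10.
Molecular formula: C12H10O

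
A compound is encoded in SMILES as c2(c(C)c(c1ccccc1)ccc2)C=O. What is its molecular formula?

Heavy atoms from the SMILES: 14 C, 1 O.
Implicit hydrogens by atom environment:
  8 × C (aromatic): 1 H each → 8
  4 × C (aromatic): no H
  1 × C: 3 H
  1 × C: 1 H
  1 × O: no H
  Total hydrogens = 12.
Molecular formula: C14H12O

C14H12O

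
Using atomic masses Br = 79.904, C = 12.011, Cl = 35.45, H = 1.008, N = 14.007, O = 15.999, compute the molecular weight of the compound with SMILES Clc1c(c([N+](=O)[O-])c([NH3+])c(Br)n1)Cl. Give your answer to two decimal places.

Molecular formula: C5H3BrCl2N3O2+.
M = 1×79.904 + 5×12.011 + 2×35.45 + 3×1.008 + 3×14.007 + 2×15.999 = 287.90 g/mol.

287.90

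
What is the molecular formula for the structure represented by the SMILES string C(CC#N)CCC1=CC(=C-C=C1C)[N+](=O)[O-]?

C12H14N2O2

Heavy atoms from the SMILES: 12 C, 2 N, 2 O.
Implicit hydrogens by atom environment:
  4 × C: 2 H each → 8
  3 × C (aromatic): 1 H each → 3
  3 × C (aromatic): no H
  1 × C: 3 H
  1 × C: no H
  1 × N (charge +1): no H
  1 × N: no H
  1 × O: no H
  1 × O (charge -1): no H
  Total hydrogens = 14.
Molecular formula: C12H14N2O2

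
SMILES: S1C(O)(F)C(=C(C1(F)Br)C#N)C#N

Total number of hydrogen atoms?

1

Hydrogens are implicit in SMILES; fill each atom to its normal valence:
  6 × C: no H
  2 × F: no H
  2 × N: no H
  1 × Br: no H
  1 × O: 1 H
  1 × S: no H
  Total hydrogens = 1.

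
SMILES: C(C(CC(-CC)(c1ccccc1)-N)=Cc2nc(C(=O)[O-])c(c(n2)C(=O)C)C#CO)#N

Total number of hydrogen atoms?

Hydrogens are implicit in SMILES; fill each atom to its normal valence:
  7 × C: no H
  5 × C (aromatic): 1 H each → 5
  5 × C (aromatic): no H
  2 × C: 3 H each → 6
  2 × C: 2 H each → 4
  2 × N (aromatic): no H
  2 × O: no H
  1 × C: 1 H
  1 × N: 2 H
  1 × N: no H
  1 × O: 1 H
  1 × O (charge -1): no H
  Total hydrogens = 19.

19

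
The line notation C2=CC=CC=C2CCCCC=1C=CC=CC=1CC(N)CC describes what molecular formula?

C20H27N

Heavy atoms from the SMILES: 20 C, 1 N.
Implicit hydrogens by atom environment:
  9 × C (aromatic): 1 H each → 9
  6 × C: 2 H each → 12
  3 × C (aromatic): no H
  1 × C: 3 H
  1 × C: 1 H
  1 × N: 2 H
  Total hydrogens = 27.
Molecular formula: C20H27N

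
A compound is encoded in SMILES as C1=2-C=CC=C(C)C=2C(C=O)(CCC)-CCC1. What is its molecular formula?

C15H20O

Heavy atoms from the SMILES: 15 C, 1 O.
Implicit hydrogens by atom environment:
  5 × C: 2 H each → 10
  3 × C (aromatic): 1 H each → 3
  3 × C (aromatic): no H
  2 × C: 3 H each → 6
  1 × C: 1 H
  1 × C: no H
  1 × O: no H
  Total hydrogens = 20.
Molecular formula: C15H20O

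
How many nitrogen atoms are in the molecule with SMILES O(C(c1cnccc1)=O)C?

The symbol for nitrogen appears 1 time in the SMILES.

1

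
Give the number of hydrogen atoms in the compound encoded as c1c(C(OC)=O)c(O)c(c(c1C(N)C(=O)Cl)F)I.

8

Hydrogens are implicit in SMILES; fill each atom to its normal valence:
  5 × C (aromatic): no H
  3 × O: no H
  2 × C: no H
  1 × C: 3 H
  1 × C (aromatic): 1 H
  1 × C: 1 H
  1 × Cl: no H
  1 × F: no H
  1 × I: no H
  1 × N: 2 H
  1 × O: 1 H
  Total hydrogens = 8.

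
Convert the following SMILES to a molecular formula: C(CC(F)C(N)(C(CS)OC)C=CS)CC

Heavy atoms from the SMILES: 11 C, 1 F, 1 N, 1 O, 2 S.
Implicit hydrogens by atom environment:
  4 × C: 2 H each → 8
  4 × C: 1 H each → 4
  2 × C: 3 H each → 6
  2 × S: 1 H each → 2
  1 × C: no H
  1 × F: no H
  1 × N: 2 H
  1 × O: no H
  Total hydrogens = 22.
Molecular formula: C11H22FNOS2

C11H22FNOS2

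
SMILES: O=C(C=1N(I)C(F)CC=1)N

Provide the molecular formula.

Heavy atoms from the SMILES: 5 C, 1 F, 1 I, 2 N, 1 O.
Implicit hydrogens by atom environment:
  2 × C: 1 H each → 2
  2 × C: no H
  1 × C: 2 H
  1 × F: no H
  1 × I: no H
  1 × N: 2 H
  1 × N: no H
  1 × O: no H
  Total hydrogens = 6.
Molecular formula: C5H6FIN2O

C5H6FIN2O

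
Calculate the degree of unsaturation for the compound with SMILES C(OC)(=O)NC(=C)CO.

Molecular formula from the SMILES: C5H9NO3.
DoU = (2C + 2 + N − H − X)/2 = (2·5 + 2 + 1 − 9 − 0)/2 = 4/2 = 2.
(Structurally: 0 ring(s) + 2 π bond(s) = 2.)

2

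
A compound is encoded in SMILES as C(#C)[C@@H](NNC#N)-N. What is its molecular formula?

Heavy atoms from the SMILES: 4 C, 4 N.
Implicit hydrogens by atom environment:
  2 × C: 1 H each → 2
  2 × C: no H
  2 × N: 1 H each → 2
  1 × N: 2 H
  1 × N: no H
  Total hydrogens = 6.
Molecular formula: C4H6N4

C4H6N4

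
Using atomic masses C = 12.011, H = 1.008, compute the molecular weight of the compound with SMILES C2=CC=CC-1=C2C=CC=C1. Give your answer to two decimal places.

128.17

Molecular formula: C10H8.
M = 10×12.011 + 8×1.008 = 128.17 g/mol.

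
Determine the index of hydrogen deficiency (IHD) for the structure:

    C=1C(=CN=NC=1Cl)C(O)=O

Molecular formula from the SMILES: C5H3ClN2O2.
DoU = (2C + 2 + N − H − X)/2 = (2·5 + 2 + 2 − 3 − 1)/2 = 10/2 = 5.
(Structurally: 1 ring(s) + 4 π bond(s) = 5.)

5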